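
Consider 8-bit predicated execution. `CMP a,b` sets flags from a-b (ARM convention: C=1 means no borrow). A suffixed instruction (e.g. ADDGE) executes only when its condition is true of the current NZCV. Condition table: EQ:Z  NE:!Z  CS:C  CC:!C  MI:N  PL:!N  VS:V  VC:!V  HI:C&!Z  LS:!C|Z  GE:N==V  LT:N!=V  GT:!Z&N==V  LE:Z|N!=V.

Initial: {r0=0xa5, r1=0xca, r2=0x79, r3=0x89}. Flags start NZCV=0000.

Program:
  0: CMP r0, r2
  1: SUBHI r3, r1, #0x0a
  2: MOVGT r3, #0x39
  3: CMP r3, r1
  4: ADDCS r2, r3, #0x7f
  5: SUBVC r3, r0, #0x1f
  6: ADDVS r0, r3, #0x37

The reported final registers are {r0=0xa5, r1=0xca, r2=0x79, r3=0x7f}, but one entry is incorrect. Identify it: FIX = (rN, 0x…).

FIX = (r3, 0x86)

0: ✓ CMP  NZCV=0011
1: ✓ SUBHI  r3←0xc0
2: · MOVGT
3: ✓ CMP  NZCV=1000
4: · ADDCS
5: ✓ SUBVC  r3←0x86
6: · ADDVS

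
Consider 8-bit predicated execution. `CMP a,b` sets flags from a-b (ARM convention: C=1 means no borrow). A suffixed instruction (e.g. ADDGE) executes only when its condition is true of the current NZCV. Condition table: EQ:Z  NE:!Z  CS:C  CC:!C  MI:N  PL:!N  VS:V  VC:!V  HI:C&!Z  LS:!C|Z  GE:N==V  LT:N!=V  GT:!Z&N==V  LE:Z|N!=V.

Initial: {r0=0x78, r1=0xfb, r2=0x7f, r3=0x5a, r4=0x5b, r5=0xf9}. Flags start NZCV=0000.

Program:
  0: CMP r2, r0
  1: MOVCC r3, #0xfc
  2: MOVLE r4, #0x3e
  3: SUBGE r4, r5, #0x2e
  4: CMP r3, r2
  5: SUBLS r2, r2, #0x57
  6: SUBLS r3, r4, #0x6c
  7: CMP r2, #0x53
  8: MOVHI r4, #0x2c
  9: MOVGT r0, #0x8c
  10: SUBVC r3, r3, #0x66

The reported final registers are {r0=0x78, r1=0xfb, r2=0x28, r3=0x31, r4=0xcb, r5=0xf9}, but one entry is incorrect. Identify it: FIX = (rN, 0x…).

[0] flags=0010 → (cmp)
[1] flags=0010 CC?F → skip
[2] flags=0010 LE?F → skip
[3] flags=0010 GE?T → r4=0xcb
[4] flags=1000 → (cmp)
[5] flags=1000 LS?T → r2=0x28
[6] flags=1000 LS?T → r3=0x5f
[7] flags=1000 → (cmp)
[8] flags=1000 HI?F → skip
[9] flags=1000 GT?F → skip
[10] flags=1000 VC?T → r3=0xf9

FIX = (r3, 0xf9)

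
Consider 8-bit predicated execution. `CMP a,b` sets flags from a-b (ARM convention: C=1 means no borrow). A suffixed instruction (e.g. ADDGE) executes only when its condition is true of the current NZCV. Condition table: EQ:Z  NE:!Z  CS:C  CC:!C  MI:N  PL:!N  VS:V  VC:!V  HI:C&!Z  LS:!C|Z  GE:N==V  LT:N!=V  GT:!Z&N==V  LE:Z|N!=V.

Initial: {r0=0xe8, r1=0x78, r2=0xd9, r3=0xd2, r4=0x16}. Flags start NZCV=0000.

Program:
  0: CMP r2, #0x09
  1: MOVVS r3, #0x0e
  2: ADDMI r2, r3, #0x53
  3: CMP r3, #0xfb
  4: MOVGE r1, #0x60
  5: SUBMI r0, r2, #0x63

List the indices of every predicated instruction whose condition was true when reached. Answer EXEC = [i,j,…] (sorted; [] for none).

0: ✓ CMP  NZCV=1010
1: · MOVVS
2: ✓ ADDMI  r2←0x25
3: ✓ CMP  NZCV=1000
4: · MOVGE
5: ✓ SUBMI  r0←0xc2

EXEC = [2,5]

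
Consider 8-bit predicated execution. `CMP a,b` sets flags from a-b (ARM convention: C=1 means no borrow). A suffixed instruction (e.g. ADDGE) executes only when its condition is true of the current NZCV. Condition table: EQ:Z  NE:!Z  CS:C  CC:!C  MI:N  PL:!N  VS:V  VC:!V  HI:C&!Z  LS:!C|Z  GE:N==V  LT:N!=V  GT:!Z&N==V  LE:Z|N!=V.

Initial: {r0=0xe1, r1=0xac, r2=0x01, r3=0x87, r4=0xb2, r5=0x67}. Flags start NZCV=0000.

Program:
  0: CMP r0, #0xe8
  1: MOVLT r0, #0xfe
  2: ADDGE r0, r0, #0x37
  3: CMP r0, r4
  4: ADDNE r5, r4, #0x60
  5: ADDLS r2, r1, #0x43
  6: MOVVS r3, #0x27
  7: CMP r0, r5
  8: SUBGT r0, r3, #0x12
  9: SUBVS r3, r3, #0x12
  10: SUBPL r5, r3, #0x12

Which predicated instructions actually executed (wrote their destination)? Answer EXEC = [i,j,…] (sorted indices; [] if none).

EXEC = [1,4]

0: ✓ CMP  NZCV=1000
1: ✓ MOVLT  r0←0xfe
2: · ADDGE
3: ✓ CMP  NZCV=0010
4: ✓ ADDNE  r5←0x12
5: · ADDLS
6: · MOVVS
7: ✓ CMP  NZCV=1010
8: · SUBGT
9: · SUBVS
10: · SUBPL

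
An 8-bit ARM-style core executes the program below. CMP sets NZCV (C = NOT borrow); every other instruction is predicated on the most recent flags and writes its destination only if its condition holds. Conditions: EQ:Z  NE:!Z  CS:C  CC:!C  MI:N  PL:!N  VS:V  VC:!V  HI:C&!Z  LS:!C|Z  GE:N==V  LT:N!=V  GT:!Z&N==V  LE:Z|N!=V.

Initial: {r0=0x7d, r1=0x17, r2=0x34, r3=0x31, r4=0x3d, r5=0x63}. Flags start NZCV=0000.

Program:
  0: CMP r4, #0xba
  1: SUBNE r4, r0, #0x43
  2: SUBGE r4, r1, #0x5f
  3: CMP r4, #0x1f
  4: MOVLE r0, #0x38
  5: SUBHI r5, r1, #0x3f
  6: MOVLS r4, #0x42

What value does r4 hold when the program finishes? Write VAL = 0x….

0: ✓ CMP  NZCV=1001
1: ✓ SUBNE  r4←0x3a
2: ✓ SUBGE  r4←0xb8
3: ✓ CMP  NZCV=1010
4: ✓ MOVLE  r0←0x38
5: ✓ SUBHI  r5←0xd8
6: · MOVLS

VAL = 0xb8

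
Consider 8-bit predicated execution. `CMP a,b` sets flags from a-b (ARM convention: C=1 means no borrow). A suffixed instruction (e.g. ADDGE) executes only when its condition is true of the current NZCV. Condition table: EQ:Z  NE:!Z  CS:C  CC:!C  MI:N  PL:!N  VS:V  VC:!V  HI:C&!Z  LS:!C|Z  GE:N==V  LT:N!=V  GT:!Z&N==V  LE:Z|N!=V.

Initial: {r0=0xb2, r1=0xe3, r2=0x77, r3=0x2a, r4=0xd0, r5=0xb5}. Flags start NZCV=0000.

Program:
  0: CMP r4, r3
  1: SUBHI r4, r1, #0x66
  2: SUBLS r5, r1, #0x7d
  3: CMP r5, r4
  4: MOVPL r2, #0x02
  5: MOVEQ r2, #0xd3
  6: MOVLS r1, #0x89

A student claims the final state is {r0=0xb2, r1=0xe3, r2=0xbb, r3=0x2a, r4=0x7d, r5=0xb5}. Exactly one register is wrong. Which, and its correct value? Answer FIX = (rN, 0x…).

FIX = (r2, 0x02)

0: ✓ CMP  NZCV=1010
1: ✓ SUBHI  r4←0x7d
2: · SUBLS
3: ✓ CMP  NZCV=0011
4: ✓ MOVPL  r2←0x02
5: · MOVEQ
6: · MOVLS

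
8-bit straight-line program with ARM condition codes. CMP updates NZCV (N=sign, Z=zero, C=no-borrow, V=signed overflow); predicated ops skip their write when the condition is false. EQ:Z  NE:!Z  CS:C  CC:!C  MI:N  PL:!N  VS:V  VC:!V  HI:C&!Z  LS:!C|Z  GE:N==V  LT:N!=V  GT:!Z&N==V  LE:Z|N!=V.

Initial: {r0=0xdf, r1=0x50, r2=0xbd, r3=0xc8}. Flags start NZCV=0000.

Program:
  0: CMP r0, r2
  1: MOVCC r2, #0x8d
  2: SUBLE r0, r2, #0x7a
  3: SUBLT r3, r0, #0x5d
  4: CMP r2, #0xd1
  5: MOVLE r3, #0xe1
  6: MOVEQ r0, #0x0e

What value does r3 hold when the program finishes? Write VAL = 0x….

[0] flags=0010 → (cmp)
[1] flags=0010 CC?F → skip
[2] flags=0010 LE?F → skip
[3] flags=0010 LT?F → skip
[4] flags=1000 → (cmp)
[5] flags=1000 LE?T → r3=0xe1
[6] flags=1000 EQ?F → skip

VAL = 0xe1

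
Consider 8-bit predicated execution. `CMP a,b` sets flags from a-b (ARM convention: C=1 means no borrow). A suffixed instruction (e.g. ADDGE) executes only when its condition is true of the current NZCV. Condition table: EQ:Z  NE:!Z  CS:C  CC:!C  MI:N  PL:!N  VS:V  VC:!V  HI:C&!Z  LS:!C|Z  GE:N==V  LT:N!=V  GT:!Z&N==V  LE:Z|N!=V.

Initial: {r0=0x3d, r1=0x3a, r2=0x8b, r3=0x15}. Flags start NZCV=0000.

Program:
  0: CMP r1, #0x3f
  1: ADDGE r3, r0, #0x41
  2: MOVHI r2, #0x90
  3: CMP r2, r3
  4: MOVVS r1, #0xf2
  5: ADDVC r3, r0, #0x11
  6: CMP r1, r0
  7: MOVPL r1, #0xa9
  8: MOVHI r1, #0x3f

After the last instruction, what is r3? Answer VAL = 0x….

VAL = 0x15

[0] flags=1000 → (cmp)
[1] flags=1000 GE?F → skip
[2] flags=1000 HI?F → skip
[3] flags=0011 → (cmp)
[4] flags=0011 VS?T → r1=0xf2
[5] flags=0011 VC?F → skip
[6] flags=1010 → (cmp)
[7] flags=1010 PL?F → skip
[8] flags=1010 HI?T → r1=0x3f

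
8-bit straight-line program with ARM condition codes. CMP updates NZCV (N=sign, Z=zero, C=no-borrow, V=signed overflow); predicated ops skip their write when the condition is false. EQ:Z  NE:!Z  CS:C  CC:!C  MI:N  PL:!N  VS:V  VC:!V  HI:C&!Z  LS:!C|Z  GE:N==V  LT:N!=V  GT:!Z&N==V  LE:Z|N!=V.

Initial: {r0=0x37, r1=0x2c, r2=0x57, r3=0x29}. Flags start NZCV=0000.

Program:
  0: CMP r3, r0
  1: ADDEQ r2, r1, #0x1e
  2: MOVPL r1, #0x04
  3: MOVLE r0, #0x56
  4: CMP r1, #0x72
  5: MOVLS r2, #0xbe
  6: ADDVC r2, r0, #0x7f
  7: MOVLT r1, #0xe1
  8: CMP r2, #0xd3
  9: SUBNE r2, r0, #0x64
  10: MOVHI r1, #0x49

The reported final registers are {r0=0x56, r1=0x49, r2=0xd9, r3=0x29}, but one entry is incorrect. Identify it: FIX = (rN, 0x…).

0: ✓ CMP  NZCV=1000
1: · ADDEQ
2: · MOVPL
3: ✓ MOVLE  r0←0x56
4: ✓ CMP  NZCV=1000
5: ✓ MOVLS  r2←0xbe
6: ✓ ADDVC  r2←0xd5
7: ✓ MOVLT  r1←0xe1
8: ✓ CMP  NZCV=0010
9: ✓ SUBNE  r2←0xf2
10: ✓ MOVHI  r1←0x49

FIX = (r2, 0xf2)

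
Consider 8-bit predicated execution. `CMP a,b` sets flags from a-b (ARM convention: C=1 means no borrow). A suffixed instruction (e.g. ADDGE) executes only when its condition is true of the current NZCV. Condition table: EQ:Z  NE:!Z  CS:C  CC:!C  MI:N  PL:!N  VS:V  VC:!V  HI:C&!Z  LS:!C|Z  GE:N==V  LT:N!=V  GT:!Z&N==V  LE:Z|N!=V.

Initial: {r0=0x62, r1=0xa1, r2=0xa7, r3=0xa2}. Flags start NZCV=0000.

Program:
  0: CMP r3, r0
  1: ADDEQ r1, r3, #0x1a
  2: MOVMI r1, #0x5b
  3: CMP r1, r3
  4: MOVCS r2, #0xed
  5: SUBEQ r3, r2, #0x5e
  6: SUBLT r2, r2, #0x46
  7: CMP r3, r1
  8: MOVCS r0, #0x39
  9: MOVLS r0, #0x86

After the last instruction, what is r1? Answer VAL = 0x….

[0] flags=0011 → (cmp)
[1] flags=0011 EQ?F → skip
[2] flags=0011 MI?F → skip
[3] flags=1000 → (cmp)
[4] flags=1000 CS?F → skip
[5] flags=1000 EQ?F → skip
[6] flags=1000 LT?T → r2=0x61
[7] flags=0010 → (cmp)
[8] flags=0010 CS?T → r0=0x39
[9] flags=0010 LS?F → skip

VAL = 0xa1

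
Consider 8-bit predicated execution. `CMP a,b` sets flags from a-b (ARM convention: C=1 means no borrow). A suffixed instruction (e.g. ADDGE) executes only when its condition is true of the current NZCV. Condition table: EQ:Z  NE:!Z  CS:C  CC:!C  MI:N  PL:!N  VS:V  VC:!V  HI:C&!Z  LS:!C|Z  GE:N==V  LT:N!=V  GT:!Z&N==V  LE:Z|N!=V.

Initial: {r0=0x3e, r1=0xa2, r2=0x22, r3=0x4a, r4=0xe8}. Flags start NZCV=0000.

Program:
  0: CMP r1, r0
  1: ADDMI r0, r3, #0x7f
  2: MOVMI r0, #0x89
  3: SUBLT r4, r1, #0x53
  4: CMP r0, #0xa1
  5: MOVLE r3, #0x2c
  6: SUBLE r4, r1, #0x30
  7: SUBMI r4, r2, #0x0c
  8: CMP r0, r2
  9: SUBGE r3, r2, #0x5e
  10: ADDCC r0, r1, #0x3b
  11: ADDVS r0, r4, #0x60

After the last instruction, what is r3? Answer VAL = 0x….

[0] flags=0011 → (cmp)
[1] flags=0011 MI?F → skip
[2] flags=0011 MI?F → skip
[3] flags=0011 LT?T → r4=0x4f
[4] flags=1001 → (cmp)
[5] flags=1001 LE?F → skip
[6] flags=1001 LE?F → skip
[7] flags=1001 MI?T → r4=0x16
[8] flags=0010 → (cmp)
[9] flags=0010 GE?T → r3=0xc4
[10] flags=0010 CC?F → skip
[11] flags=0010 VS?F → skip

VAL = 0xc4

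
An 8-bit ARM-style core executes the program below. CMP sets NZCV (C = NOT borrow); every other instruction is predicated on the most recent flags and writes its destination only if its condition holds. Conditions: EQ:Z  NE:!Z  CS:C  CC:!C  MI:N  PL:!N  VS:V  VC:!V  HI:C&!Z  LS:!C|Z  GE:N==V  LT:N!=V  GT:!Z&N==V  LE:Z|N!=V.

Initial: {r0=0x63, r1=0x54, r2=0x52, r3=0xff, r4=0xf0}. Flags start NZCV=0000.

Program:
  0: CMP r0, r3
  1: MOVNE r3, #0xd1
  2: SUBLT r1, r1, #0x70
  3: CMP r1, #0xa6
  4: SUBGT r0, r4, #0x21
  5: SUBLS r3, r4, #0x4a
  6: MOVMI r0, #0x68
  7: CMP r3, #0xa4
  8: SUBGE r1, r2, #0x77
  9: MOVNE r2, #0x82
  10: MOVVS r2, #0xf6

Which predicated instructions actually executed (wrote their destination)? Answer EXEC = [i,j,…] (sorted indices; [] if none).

[0] flags=0000 → (cmp)
[1] flags=0000 NE?T → r3=0xd1
[2] flags=0000 LT?F → skip
[3] flags=1001 → (cmp)
[4] flags=1001 GT?T → r0=0xcf
[5] flags=1001 LS?T → r3=0xa6
[6] flags=1001 MI?T → r0=0x68
[7] flags=0010 → (cmp)
[8] flags=0010 GE?T → r1=0xdb
[9] flags=0010 NE?T → r2=0x82
[10] flags=0010 VS?F → skip

EXEC = [1,4,5,6,8,9]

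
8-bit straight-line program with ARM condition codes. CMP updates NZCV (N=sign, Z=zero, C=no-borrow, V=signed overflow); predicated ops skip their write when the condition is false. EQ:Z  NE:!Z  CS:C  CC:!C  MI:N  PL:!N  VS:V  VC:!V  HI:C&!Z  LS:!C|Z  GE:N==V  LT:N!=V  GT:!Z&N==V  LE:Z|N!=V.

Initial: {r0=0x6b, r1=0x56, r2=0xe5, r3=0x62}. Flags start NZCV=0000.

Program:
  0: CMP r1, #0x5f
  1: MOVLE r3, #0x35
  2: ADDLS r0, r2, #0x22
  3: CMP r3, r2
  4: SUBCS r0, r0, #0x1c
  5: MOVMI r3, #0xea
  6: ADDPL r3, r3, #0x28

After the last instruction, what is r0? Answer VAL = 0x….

[0] flags=1000 → (cmp)
[1] flags=1000 LE?T → r3=0x35
[2] flags=1000 LS?T → r0=0x07
[3] flags=0000 → (cmp)
[4] flags=0000 CS?F → skip
[5] flags=0000 MI?F → skip
[6] flags=0000 PL?T → r3=0x5d

VAL = 0x07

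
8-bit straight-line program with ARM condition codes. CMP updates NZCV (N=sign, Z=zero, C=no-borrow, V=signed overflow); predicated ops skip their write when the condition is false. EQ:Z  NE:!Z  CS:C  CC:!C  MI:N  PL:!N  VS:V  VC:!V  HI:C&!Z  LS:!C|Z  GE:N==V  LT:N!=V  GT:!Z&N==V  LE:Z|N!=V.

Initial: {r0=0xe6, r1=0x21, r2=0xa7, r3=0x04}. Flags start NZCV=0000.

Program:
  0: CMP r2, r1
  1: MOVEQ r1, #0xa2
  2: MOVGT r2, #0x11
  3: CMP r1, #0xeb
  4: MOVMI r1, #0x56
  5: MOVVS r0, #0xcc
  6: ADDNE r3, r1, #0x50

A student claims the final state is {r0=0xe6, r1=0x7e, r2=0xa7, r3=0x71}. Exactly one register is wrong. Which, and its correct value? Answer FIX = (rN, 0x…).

[0] flags=1010 → (cmp)
[1] flags=1010 EQ?F → skip
[2] flags=1010 GT?F → skip
[3] flags=0000 → (cmp)
[4] flags=0000 MI?F → skip
[5] flags=0000 VS?F → skip
[6] flags=0000 NE?T → r3=0x71

FIX = (r1, 0x21)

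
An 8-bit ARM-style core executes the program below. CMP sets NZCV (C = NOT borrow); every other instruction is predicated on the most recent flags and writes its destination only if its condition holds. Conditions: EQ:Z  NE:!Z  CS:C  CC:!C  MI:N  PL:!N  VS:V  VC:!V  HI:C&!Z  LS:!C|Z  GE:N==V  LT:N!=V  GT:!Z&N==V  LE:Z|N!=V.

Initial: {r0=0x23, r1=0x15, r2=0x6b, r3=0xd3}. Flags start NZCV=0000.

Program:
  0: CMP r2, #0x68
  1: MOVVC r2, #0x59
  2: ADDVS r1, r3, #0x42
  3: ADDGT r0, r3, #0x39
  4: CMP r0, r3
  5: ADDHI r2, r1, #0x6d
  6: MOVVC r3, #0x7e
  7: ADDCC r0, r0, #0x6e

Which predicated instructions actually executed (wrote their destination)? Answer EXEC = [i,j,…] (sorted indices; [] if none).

EXEC = [1,3,6,7]

0: ✓ CMP  NZCV=0010
1: ✓ MOVVC  r2←0x59
2: · ADDVS
3: ✓ ADDGT  r0←0x0c
4: ✓ CMP  NZCV=0000
5: · ADDHI
6: ✓ MOVVC  r3←0x7e
7: ✓ ADDCC  r0←0x7a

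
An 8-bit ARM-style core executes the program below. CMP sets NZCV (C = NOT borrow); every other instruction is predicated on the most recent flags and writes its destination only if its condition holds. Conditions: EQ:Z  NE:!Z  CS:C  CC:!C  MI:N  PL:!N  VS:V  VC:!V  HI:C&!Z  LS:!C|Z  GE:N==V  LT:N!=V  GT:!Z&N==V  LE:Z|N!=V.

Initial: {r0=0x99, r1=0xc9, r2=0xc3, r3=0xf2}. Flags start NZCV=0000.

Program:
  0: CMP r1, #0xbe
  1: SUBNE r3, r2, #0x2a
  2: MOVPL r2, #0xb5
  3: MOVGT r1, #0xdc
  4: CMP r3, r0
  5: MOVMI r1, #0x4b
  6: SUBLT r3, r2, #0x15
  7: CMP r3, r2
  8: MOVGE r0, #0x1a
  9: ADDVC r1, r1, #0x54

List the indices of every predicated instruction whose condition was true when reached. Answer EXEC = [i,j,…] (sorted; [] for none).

[0] flags=0010 → (cmp)
[1] flags=0010 NE?T → r3=0x99
[2] flags=0010 PL?T → r2=0xb5
[3] flags=0010 GT?T → r1=0xdc
[4] flags=0110 → (cmp)
[5] flags=0110 MI?F → skip
[6] flags=0110 LT?F → skip
[7] flags=1000 → (cmp)
[8] flags=1000 GE?F → skip
[9] flags=1000 VC?T → r1=0x30

EXEC = [1,2,3,9]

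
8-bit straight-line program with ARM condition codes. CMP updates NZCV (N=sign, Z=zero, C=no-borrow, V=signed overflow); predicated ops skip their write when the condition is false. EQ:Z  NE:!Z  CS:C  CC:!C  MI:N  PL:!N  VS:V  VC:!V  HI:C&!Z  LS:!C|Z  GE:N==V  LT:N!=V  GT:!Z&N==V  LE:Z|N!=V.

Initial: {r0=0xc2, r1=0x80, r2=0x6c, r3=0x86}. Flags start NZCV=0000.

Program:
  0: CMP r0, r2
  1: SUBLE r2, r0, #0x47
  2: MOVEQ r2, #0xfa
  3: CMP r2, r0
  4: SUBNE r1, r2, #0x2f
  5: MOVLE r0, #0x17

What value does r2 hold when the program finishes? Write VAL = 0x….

VAL = 0x7b

[0] flags=0011 → (cmp)
[1] flags=0011 LE?T → r2=0x7b
[2] flags=0011 EQ?F → skip
[3] flags=1001 → (cmp)
[4] flags=1001 NE?T → r1=0x4c
[5] flags=1001 LE?F → skip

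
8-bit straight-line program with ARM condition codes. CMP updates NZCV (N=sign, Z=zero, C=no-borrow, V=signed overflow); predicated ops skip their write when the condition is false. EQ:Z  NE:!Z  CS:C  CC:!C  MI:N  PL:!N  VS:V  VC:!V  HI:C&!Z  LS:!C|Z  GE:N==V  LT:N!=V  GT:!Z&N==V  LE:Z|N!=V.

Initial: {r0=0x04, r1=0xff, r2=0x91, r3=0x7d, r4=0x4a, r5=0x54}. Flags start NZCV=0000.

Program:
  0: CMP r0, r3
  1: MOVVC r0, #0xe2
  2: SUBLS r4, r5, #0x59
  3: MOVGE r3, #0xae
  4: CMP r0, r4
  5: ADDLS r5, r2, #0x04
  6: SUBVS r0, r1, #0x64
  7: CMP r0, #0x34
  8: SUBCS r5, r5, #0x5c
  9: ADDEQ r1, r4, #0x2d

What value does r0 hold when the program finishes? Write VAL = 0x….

VAL = 0xe2

[0] flags=1000 → (cmp)
[1] flags=1000 VC?T → r0=0xe2
[2] flags=1000 LS?T → r4=0xfb
[3] flags=1000 GE?F → skip
[4] flags=1000 → (cmp)
[5] flags=1000 LS?T → r5=0x95
[6] flags=1000 VS?F → skip
[7] flags=1010 → (cmp)
[8] flags=1010 CS?T → r5=0x39
[9] flags=1010 EQ?F → skip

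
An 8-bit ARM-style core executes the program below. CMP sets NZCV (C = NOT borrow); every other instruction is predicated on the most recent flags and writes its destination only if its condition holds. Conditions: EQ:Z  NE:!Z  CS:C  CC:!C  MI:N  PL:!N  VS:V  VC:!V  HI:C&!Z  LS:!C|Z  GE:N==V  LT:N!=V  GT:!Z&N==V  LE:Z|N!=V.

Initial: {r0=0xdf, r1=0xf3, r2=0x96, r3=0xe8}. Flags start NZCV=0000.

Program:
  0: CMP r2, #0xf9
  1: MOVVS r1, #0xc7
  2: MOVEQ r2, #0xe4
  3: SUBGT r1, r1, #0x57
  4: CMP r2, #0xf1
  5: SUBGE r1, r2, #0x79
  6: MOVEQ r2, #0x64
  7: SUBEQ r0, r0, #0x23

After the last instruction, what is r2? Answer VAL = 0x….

VAL = 0x96

0: ✓ CMP  NZCV=1000
1: · MOVVS
2: · MOVEQ
3: · SUBGT
4: ✓ CMP  NZCV=1000
5: · SUBGE
6: · MOVEQ
7: · SUBEQ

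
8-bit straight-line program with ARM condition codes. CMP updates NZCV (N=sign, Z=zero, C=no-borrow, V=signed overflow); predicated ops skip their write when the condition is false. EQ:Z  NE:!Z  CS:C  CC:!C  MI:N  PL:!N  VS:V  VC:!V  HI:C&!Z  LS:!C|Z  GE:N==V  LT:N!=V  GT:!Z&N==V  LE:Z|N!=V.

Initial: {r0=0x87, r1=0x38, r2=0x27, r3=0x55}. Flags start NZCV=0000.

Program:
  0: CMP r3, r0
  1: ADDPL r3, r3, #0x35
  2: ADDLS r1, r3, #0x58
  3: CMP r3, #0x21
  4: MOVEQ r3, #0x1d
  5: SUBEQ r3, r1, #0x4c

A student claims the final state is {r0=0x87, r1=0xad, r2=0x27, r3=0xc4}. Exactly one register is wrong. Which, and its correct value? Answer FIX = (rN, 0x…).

[0] flags=1001 → (cmp)
[1] flags=1001 PL?F → skip
[2] flags=1001 LS?T → r1=0xad
[3] flags=0010 → (cmp)
[4] flags=0010 EQ?F → skip
[5] flags=0010 EQ?F → skip

FIX = (r3, 0x55)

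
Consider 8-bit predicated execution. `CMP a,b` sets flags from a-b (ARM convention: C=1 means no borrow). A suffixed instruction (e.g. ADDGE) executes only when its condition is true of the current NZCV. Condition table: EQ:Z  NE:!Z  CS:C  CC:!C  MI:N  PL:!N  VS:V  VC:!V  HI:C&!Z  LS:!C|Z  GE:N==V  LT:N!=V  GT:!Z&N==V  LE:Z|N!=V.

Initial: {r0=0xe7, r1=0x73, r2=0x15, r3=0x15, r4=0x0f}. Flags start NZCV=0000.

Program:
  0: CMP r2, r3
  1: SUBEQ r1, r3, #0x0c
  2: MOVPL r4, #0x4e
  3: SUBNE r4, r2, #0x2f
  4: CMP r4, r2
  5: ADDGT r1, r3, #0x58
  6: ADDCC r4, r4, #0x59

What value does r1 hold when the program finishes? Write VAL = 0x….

[0] flags=0110 → (cmp)
[1] flags=0110 EQ?T → r1=0x09
[2] flags=0110 PL?T → r4=0x4e
[3] flags=0110 NE?F → skip
[4] flags=0010 → (cmp)
[5] flags=0010 GT?T → r1=0x6d
[6] flags=0010 CC?F → skip

VAL = 0x6d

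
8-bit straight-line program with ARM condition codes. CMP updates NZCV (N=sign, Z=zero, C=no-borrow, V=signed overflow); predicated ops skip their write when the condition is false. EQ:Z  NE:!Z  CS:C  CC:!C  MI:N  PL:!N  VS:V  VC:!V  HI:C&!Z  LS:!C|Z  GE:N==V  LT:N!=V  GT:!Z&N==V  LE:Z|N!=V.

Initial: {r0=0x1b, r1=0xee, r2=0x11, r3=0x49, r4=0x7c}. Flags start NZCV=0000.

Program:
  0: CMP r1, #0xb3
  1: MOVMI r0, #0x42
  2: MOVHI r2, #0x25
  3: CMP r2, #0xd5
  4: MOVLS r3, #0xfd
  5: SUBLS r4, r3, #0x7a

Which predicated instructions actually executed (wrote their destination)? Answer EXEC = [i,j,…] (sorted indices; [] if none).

[0] flags=0010 → (cmp)
[1] flags=0010 MI?F → skip
[2] flags=0010 HI?T → r2=0x25
[3] flags=0000 → (cmp)
[4] flags=0000 LS?T → r3=0xfd
[5] flags=0000 LS?T → r4=0x83

EXEC = [2,4,5]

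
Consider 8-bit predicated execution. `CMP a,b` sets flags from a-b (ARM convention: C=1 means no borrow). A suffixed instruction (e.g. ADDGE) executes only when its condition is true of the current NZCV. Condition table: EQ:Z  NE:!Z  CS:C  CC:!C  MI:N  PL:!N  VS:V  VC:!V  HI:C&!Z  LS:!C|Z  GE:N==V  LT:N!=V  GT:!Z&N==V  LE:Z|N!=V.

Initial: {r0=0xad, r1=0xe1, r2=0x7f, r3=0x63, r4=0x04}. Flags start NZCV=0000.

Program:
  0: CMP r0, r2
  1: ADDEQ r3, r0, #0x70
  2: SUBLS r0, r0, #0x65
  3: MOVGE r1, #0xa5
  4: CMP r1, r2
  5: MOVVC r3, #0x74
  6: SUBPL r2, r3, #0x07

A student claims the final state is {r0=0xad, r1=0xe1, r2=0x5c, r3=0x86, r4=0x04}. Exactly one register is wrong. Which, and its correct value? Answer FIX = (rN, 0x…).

[0] flags=0011 → (cmp)
[1] flags=0011 EQ?F → skip
[2] flags=0011 LS?F → skip
[3] flags=0011 GE?F → skip
[4] flags=0011 → (cmp)
[5] flags=0011 VC?F → skip
[6] flags=0011 PL?T → r2=0x5c

FIX = (r3, 0x63)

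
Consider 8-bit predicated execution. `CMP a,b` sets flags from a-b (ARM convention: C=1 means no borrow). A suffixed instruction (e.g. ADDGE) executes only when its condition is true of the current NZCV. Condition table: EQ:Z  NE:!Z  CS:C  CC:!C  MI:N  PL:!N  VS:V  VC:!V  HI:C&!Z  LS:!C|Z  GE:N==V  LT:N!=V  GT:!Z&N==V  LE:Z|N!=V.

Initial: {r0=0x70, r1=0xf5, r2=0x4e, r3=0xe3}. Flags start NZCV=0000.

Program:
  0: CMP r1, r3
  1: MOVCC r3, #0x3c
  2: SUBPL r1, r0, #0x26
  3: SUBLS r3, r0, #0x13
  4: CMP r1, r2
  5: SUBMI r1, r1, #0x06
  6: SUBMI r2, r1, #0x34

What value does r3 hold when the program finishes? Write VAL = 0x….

0: ✓ CMP  NZCV=0010
1: · MOVCC
2: ✓ SUBPL  r1←0x4a
3: · SUBLS
4: ✓ CMP  NZCV=1000
5: ✓ SUBMI  r1←0x44
6: ✓ SUBMI  r2←0x10

VAL = 0xe3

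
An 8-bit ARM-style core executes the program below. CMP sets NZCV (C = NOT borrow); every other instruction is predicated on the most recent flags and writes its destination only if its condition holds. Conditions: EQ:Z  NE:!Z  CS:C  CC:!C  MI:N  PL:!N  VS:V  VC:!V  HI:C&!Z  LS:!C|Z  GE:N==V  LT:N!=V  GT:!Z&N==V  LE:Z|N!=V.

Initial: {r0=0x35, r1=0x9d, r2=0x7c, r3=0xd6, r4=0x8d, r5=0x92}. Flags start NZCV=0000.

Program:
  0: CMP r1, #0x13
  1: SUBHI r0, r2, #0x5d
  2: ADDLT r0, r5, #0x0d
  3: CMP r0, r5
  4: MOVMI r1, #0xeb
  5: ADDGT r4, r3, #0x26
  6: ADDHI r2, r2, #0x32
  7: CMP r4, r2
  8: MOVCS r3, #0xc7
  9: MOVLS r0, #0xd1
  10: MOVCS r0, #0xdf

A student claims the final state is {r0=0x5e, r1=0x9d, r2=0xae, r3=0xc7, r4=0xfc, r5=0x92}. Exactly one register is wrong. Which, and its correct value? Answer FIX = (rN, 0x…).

FIX = (r0, 0xdf)

0: ✓ CMP  NZCV=1010
1: ✓ SUBHI  r0←0x1f
2: ✓ ADDLT  r0←0x9f
3: ✓ CMP  NZCV=0010
4: · MOVMI
5: ✓ ADDGT  r4←0xfc
6: ✓ ADDHI  r2←0xae
7: ✓ CMP  NZCV=0010
8: ✓ MOVCS  r3←0xc7
9: · MOVLS
10: ✓ MOVCS  r0←0xdf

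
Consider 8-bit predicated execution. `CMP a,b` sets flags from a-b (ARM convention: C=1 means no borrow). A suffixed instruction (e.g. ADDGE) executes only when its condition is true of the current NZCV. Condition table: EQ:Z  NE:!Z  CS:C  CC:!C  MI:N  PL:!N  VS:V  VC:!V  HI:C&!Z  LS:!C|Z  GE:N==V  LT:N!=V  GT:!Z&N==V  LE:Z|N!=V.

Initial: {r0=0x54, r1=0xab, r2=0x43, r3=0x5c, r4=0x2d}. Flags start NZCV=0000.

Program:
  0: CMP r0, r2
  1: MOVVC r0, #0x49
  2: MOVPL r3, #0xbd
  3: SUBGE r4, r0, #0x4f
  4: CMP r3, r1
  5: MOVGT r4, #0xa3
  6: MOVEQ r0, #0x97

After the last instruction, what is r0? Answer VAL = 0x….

0: ✓ CMP  NZCV=0010
1: ✓ MOVVC  r0←0x49
2: ✓ MOVPL  r3←0xbd
3: ✓ SUBGE  r4←0xfa
4: ✓ CMP  NZCV=0010
5: ✓ MOVGT  r4←0xa3
6: · MOVEQ

VAL = 0x49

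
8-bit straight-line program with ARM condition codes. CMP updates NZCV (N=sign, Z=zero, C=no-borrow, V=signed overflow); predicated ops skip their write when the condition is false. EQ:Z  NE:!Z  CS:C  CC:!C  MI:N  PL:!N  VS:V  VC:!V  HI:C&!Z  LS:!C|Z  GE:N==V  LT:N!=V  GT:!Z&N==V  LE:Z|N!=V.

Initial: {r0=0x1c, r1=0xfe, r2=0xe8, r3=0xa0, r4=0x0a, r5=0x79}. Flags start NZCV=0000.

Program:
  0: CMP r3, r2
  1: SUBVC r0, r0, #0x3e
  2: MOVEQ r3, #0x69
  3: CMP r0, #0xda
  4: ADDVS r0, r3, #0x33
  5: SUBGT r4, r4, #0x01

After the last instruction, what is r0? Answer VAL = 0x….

VAL = 0xde

0: ✓ CMP  NZCV=1000
1: ✓ SUBVC  r0←0xde
2: · MOVEQ
3: ✓ CMP  NZCV=0010
4: · ADDVS
5: ✓ SUBGT  r4←0x09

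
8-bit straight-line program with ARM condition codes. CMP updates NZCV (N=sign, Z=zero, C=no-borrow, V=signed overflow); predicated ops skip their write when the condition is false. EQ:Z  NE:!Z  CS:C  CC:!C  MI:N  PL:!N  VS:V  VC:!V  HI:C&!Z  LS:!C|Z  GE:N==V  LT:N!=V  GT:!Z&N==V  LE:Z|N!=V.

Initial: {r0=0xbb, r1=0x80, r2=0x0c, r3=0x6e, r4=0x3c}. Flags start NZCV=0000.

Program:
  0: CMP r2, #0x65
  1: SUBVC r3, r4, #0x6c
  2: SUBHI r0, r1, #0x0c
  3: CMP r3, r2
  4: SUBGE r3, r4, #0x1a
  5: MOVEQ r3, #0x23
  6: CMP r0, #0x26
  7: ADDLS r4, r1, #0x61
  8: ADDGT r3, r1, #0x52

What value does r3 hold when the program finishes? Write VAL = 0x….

VAL = 0xd0

[0] flags=1000 → (cmp)
[1] flags=1000 VC?T → r3=0xd0
[2] flags=1000 HI?F → skip
[3] flags=1010 → (cmp)
[4] flags=1010 GE?F → skip
[5] flags=1010 EQ?F → skip
[6] flags=1010 → (cmp)
[7] flags=1010 LS?F → skip
[8] flags=1010 GT?F → skip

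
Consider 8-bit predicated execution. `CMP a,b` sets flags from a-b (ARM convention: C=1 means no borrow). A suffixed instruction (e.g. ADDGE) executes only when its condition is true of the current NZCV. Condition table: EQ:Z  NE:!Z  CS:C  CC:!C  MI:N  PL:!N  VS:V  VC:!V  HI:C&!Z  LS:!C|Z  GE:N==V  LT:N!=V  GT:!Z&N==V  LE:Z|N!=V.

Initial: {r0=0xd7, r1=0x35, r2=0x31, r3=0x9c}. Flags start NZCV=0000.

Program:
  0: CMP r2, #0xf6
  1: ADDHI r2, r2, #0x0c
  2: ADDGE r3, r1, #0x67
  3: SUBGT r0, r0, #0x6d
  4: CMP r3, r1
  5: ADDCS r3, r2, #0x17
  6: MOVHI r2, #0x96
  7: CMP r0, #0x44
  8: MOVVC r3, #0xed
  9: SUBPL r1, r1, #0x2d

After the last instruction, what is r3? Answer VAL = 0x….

0: ✓ CMP  NZCV=0000
1: · ADDHI
2: ✓ ADDGE  r3←0x9c
3: ✓ SUBGT  r0←0x6a
4: ✓ CMP  NZCV=0011
5: ✓ ADDCS  r3←0x48
6: ✓ MOVHI  r2←0x96
7: ✓ CMP  NZCV=0010
8: ✓ MOVVC  r3←0xed
9: ✓ SUBPL  r1←0x08

VAL = 0xed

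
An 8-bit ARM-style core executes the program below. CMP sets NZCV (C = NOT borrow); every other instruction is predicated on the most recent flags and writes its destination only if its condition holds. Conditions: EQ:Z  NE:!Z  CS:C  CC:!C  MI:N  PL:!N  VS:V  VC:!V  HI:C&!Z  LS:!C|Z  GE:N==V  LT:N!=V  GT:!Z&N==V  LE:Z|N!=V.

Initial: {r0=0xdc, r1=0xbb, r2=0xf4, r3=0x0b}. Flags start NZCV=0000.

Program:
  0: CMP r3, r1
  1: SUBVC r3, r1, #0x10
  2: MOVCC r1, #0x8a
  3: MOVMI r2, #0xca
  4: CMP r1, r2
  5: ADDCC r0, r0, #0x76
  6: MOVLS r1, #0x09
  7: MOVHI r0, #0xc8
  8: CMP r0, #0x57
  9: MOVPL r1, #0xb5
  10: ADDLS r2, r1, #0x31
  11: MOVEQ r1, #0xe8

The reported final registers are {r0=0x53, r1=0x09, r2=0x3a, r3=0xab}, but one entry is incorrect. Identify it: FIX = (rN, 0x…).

[0] flags=0000 → (cmp)
[1] flags=0000 VC?T → r3=0xab
[2] flags=0000 CC?T → r1=0x8a
[3] flags=0000 MI?F → skip
[4] flags=1000 → (cmp)
[5] flags=1000 CC?T → r0=0x52
[6] flags=1000 LS?T → r1=0x09
[7] flags=1000 HI?F → skip
[8] flags=1000 → (cmp)
[9] flags=1000 PL?F → skip
[10] flags=1000 LS?T → r2=0x3a
[11] flags=1000 EQ?F → skip

FIX = (r0, 0x52)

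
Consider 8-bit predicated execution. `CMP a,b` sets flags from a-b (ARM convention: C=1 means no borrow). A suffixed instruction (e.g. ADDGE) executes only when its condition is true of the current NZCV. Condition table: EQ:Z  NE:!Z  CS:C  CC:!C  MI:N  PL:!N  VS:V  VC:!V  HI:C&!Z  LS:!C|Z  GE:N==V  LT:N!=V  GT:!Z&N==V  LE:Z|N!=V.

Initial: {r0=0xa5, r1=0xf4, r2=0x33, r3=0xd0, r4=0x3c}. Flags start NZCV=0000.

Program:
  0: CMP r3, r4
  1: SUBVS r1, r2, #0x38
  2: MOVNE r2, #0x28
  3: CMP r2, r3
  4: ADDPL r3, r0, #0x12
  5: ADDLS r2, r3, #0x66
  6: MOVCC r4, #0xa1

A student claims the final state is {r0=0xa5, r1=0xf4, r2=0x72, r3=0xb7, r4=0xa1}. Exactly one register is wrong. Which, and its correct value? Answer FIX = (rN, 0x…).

[0] flags=1010 → (cmp)
[1] flags=1010 VS?F → skip
[2] flags=1010 NE?T → r2=0x28
[3] flags=0000 → (cmp)
[4] flags=0000 PL?T → r3=0xb7
[5] flags=0000 LS?T → r2=0x1d
[6] flags=0000 CC?T → r4=0xa1

FIX = (r2, 0x1d)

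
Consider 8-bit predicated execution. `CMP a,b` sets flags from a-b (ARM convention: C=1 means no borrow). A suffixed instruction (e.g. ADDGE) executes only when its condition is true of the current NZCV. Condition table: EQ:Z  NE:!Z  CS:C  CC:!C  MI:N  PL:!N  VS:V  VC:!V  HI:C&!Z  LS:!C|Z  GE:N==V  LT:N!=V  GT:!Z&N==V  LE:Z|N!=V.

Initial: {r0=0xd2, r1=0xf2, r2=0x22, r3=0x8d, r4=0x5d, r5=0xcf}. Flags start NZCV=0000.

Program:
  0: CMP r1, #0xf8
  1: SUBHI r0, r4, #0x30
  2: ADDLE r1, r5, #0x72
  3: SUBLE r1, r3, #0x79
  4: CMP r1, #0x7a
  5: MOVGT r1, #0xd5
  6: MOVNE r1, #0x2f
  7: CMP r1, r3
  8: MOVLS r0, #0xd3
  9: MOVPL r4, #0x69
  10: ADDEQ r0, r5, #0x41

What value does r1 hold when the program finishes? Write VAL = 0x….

VAL = 0x2f

[0] flags=1000 → (cmp)
[1] flags=1000 HI?F → skip
[2] flags=1000 LE?T → r1=0x41
[3] flags=1000 LE?T → r1=0x14
[4] flags=1000 → (cmp)
[5] flags=1000 GT?F → skip
[6] flags=1000 NE?T → r1=0x2f
[7] flags=1001 → (cmp)
[8] flags=1001 LS?T → r0=0xd3
[9] flags=1001 PL?F → skip
[10] flags=1001 EQ?F → skip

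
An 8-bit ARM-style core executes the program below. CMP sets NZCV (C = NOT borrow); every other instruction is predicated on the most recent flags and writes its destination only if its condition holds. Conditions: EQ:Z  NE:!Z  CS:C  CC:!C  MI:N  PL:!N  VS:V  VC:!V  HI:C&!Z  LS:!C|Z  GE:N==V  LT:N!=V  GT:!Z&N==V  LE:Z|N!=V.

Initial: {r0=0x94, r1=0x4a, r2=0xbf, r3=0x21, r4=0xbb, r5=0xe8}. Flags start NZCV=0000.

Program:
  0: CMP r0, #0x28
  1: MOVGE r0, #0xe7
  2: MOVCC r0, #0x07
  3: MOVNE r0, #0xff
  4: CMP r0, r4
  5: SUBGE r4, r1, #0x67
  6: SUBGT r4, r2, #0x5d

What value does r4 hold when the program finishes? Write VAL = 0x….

[0] flags=0011 → (cmp)
[1] flags=0011 GE?F → skip
[2] flags=0011 CC?F → skip
[3] flags=0011 NE?T → r0=0xff
[4] flags=0010 → (cmp)
[5] flags=0010 GE?T → r4=0xe3
[6] flags=0010 GT?T → r4=0x62

VAL = 0x62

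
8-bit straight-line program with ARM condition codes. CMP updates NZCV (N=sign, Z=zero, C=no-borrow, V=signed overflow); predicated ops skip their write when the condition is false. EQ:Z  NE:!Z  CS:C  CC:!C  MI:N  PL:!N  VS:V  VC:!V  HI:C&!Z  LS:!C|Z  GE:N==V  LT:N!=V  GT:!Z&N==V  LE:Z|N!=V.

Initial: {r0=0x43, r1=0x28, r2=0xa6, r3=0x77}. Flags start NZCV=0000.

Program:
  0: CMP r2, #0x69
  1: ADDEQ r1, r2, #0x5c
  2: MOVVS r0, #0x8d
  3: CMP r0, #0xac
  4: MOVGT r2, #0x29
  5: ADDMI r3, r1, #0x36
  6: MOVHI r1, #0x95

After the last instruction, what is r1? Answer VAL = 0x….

0: ✓ CMP  NZCV=0011
1: · ADDEQ
2: ✓ MOVVS  r0←0x8d
3: ✓ CMP  NZCV=1000
4: · MOVGT
5: ✓ ADDMI  r3←0x5e
6: · MOVHI

VAL = 0x28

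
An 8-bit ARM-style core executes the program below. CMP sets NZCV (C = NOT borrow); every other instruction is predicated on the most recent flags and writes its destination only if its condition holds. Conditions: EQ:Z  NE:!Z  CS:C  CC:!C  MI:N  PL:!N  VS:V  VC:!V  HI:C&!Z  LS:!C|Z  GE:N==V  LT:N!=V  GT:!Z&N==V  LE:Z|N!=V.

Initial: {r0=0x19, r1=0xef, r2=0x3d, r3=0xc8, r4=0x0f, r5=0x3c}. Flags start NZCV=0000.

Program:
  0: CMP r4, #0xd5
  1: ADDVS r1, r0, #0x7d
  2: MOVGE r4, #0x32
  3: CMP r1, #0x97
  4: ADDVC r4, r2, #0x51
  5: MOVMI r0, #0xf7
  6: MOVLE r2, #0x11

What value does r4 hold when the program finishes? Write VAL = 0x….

[0] flags=0000 → (cmp)
[1] flags=0000 VS?F → skip
[2] flags=0000 GE?T → r4=0x32
[3] flags=0010 → (cmp)
[4] flags=0010 VC?T → r4=0x8e
[5] flags=0010 MI?F → skip
[6] flags=0010 LE?F → skip

VAL = 0x8e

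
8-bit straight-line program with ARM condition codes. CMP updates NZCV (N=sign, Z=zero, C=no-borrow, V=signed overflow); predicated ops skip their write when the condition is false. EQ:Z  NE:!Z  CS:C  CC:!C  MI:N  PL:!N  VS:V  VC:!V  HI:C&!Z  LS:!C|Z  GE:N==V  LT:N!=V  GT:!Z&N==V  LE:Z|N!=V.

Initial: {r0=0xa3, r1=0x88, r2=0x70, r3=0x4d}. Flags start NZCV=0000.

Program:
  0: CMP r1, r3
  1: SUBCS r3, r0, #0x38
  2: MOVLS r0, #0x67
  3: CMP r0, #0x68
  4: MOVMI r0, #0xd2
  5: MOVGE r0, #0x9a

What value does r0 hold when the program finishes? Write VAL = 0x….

[0] flags=0011 → (cmp)
[1] flags=0011 CS?T → r3=0x6b
[2] flags=0011 LS?F → skip
[3] flags=0011 → (cmp)
[4] flags=0011 MI?F → skip
[5] flags=0011 GE?F → skip

VAL = 0xa3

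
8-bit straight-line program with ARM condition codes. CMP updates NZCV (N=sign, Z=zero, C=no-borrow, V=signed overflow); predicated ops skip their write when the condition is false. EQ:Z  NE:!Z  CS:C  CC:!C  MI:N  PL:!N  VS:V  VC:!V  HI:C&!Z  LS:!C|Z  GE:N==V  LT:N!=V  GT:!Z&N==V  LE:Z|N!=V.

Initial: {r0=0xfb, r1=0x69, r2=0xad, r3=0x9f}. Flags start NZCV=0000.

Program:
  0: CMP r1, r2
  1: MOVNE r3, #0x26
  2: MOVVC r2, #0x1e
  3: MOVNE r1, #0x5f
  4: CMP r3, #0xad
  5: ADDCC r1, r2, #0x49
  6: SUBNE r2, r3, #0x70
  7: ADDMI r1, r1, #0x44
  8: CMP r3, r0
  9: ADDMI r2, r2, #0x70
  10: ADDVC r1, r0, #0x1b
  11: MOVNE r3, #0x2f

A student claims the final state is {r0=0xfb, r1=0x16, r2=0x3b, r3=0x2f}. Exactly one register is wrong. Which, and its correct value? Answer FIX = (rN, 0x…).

0: ✓ CMP  NZCV=1001
1: ✓ MOVNE  r3←0x26
2: · MOVVC
3: ✓ MOVNE  r1←0x5f
4: ✓ CMP  NZCV=0000
5: ✓ ADDCC  r1←0xf6
6: ✓ SUBNE  r2←0xb6
7: · ADDMI
8: ✓ CMP  NZCV=0000
9: · ADDMI
10: ✓ ADDVC  r1←0x16
11: ✓ MOVNE  r3←0x2f

FIX = (r2, 0xb6)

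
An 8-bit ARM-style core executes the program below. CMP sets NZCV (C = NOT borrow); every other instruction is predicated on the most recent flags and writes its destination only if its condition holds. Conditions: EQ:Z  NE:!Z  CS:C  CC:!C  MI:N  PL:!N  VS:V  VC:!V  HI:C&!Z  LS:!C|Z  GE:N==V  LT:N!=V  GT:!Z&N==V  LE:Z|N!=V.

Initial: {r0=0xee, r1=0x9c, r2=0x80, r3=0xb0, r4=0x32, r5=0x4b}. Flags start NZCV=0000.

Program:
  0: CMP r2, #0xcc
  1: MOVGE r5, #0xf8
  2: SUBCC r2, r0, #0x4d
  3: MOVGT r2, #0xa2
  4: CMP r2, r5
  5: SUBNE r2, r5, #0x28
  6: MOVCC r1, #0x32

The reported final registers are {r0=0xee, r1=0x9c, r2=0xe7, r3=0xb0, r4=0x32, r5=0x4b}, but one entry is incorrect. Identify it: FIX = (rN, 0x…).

0: ✓ CMP  NZCV=1000
1: · MOVGE
2: ✓ SUBCC  r2←0xa1
3: · MOVGT
4: ✓ CMP  NZCV=0011
5: ✓ SUBNE  r2←0x23
6: · MOVCC

FIX = (r2, 0x23)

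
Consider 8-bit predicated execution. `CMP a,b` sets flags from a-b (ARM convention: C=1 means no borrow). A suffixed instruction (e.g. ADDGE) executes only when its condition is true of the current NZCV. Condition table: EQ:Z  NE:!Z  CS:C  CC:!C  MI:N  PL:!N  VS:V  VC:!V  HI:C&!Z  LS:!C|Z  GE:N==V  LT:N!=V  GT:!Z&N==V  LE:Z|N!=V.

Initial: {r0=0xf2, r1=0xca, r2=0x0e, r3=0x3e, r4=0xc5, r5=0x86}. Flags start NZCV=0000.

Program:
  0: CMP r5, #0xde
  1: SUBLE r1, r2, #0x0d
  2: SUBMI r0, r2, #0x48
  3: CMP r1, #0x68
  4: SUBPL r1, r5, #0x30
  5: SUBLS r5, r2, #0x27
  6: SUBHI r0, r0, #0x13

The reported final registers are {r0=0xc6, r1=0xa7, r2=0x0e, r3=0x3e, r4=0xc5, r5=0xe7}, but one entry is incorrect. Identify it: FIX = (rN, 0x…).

FIX = (r1, 0x01)

[0] flags=1000 → (cmp)
[1] flags=1000 LE?T → r1=0x01
[2] flags=1000 MI?T → r0=0xc6
[3] flags=1000 → (cmp)
[4] flags=1000 PL?F → skip
[5] flags=1000 LS?T → r5=0xe7
[6] flags=1000 HI?F → skip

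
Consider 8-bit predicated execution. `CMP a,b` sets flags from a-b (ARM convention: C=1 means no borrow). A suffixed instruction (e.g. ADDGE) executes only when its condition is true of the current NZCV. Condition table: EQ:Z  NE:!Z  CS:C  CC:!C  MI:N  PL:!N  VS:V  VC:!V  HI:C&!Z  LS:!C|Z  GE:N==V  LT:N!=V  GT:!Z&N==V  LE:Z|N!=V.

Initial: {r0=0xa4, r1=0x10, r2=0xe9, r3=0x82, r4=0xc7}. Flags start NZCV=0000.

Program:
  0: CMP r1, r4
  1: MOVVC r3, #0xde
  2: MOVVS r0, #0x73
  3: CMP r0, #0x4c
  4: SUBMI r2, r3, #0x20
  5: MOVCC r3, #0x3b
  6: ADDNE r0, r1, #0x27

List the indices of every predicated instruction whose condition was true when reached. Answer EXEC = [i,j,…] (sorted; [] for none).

0: ✓ CMP  NZCV=0000
1: ✓ MOVVC  r3←0xde
2: · MOVVS
3: ✓ CMP  NZCV=0011
4: · SUBMI
5: · MOVCC
6: ✓ ADDNE  r0←0x37

EXEC = [1,6]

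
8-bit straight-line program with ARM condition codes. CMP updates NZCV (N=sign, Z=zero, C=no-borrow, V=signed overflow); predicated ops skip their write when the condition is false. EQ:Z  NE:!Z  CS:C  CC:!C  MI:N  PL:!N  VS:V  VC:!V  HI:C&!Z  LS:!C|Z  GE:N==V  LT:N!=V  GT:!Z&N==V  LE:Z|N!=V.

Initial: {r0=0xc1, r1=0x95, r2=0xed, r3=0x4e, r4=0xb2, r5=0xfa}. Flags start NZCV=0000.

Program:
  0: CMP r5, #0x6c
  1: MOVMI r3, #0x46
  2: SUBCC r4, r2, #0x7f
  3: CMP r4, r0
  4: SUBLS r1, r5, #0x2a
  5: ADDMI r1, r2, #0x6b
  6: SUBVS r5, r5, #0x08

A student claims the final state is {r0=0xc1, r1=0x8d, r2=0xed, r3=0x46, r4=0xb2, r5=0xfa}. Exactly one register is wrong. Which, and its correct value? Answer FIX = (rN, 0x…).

FIX = (r1, 0x58)

0: ✓ CMP  NZCV=1010
1: ✓ MOVMI  r3←0x46
2: · SUBCC
3: ✓ CMP  NZCV=1000
4: ✓ SUBLS  r1←0xd0
5: ✓ ADDMI  r1←0x58
6: · SUBVS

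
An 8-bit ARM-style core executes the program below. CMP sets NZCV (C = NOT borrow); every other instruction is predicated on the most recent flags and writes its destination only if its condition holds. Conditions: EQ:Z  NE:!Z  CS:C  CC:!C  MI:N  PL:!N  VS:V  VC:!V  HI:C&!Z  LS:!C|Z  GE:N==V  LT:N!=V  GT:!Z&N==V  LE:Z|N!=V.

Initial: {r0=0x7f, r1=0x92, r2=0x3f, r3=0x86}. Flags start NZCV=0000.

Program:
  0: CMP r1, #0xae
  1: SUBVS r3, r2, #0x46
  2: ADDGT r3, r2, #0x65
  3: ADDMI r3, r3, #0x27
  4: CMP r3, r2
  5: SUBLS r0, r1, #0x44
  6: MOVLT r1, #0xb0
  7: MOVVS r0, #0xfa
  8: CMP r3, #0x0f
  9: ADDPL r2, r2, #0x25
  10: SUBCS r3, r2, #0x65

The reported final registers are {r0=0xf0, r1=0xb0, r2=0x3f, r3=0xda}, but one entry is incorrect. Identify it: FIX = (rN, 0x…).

FIX = (r0, 0xfa)

0: ✓ CMP  NZCV=1000
1: · SUBVS
2: · ADDGT
3: ✓ ADDMI  r3←0xad
4: ✓ CMP  NZCV=0011
5: · SUBLS
6: ✓ MOVLT  r1←0xb0
7: ✓ MOVVS  r0←0xfa
8: ✓ CMP  NZCV=1010
9: · ADDPL
10: ✓ SUBCS  r3←0xda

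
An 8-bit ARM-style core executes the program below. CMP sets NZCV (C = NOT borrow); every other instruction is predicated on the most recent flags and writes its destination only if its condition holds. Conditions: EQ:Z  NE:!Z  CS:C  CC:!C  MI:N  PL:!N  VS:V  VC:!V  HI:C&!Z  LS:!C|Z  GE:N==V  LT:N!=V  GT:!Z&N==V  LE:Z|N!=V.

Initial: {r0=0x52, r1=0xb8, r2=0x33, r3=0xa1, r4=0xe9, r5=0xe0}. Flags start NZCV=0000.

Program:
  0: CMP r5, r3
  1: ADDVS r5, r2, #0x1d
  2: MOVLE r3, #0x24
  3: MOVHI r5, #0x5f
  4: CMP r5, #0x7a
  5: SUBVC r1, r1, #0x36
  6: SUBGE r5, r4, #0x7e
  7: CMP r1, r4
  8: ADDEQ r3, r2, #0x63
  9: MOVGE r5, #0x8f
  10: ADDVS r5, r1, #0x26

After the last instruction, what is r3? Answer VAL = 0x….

0: ✓ CMP  NZCV=0010
1: · ADDVS
2: · MOVLE
3: ✓ MOVHI  r5←0x5f
4: ✓ CMP  NZCV=1000
5: ✓ SUBVC  r1←0x82
6: · SUBGE
7: ✓ CMP  NZCV=1000
8: · ADDEQ
9: · MOVGE
10: · ADDVS

VAL = 0xa1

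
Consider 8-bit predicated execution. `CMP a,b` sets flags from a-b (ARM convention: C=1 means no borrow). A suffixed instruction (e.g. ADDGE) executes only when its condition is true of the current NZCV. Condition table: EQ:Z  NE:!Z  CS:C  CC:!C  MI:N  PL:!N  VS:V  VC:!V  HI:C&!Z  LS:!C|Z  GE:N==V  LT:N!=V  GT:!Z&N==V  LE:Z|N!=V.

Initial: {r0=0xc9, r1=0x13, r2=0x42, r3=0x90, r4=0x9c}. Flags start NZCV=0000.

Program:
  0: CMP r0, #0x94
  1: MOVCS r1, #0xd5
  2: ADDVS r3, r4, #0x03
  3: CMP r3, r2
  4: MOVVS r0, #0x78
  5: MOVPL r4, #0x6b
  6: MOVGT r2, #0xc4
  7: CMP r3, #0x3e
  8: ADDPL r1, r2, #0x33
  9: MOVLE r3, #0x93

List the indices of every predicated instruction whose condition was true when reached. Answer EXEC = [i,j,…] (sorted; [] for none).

EXEC = [1,4,5,8,9]

[0] flags=0010 → (cmp)
[1] flags=0010 CS?T → r1=0xd5
[2] flags=0010 VS?F → skip
[3] flags=0011 → (cmp)
[4] flags=0011 VS?T → r0=0x78
[5] flags=0011 PL?T → r4=0x6b
[6] flags=0011 GT?F → skip
[7] flags=0011 → (cmp)
[8] flags=0011 PL?T → r1=0x75
[9] flags=0011 LE?T → r3=0x93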